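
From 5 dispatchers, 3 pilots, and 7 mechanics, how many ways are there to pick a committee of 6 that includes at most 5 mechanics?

4998

Split by how many mechanics are chosen (0 through 5).
Sum: C(7,0)·C(8,6) + C(7,1)·C(8,5) + C(7,2)·C(8,4) + C(7,3)·C(8,3) + C(7,4)·C(8,2) + C(7,5)·C(8,1) = 28 + 392 + 1470 + 1960 + 980 + 168 = 4998.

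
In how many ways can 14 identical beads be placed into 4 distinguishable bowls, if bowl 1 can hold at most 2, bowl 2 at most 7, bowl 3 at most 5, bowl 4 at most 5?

46

By stars and bars, unrestricted non-negative solutions to x_1+…+x_4 = 14 number C(14+3,3) = 680.
Subtract solutions that violate a single cap (substitute x_i' = x_i − (cap_i+1)): x_1 ≥ 3 gives C(14,3) = 364; x_2 ≥ 8 gives C(9,3) = 84; x_3 ≥ 6 gives C(11,3) = 165; x_4 ≥ 6 gives C(11,3) = 165. Together 778.
Add back pairs where two caps are both exceeded: 20 + 56 + 56 + 1 + 1 + 10 = 144.
By inclusion–exclusion the count is 680 − 778 + 144 = 46.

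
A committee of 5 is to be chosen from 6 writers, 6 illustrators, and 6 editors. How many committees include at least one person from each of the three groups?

6210

With no constraint there are C(18,5) = 8568 possible selections.
Selections missing a whole group: no writers → C(12,5) = 792; no illustrators → C(12,5) = 792; no editors → C(12,5) = 792.
Add back selections omitting two groups (i.e. drawn from a single group): C(6,5) + C(6,5) + C(6,5) = 18.
By inclusion–exclusion: 8568 − 2376 + 18 = 6210.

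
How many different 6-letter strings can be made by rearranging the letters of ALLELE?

60

ALLELE has 6 letters with E appearing twice and L appearing 3 times.
The number of distinct arrangements is 6!/(3!·2!) = 720/12 = 60.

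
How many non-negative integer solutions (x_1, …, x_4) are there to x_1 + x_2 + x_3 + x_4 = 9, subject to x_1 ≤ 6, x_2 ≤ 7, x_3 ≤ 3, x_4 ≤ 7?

146

By stars and bars, unrestricted non-negative solutions to x_1+…+x_4 = 9 number C(9+3,3) = 220.
Subtract solutions that violate a single cap (substitute x_i' = x_i − (cap_i+1)): x_1 ≥ 7 gives C(5,3) = 10; x_2 ≥ 8 gives C(4,3) = 4; x_3 ≥ 4 gives C(8,3) = 56; x_4 ≥ 8 gives C(4,3) = 4. Together 74.
No two caps can be exceeded simultaneously, so the pair terms are all 0.
By inclusion–exclusion the count is 220 − 74 + 0 = 146.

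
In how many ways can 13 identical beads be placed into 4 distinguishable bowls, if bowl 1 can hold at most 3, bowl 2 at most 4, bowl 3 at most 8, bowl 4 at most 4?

Without the upper bounds there are C(16,3) = 560 ways to split 13 among 4 bowls.
Subtract solutions that violate a single cap (substitute x_i' = x_i − (cap_i+1)): x_1 ≥ 4 gives C(12,3) = 220; x_2 ≥ 5 gives C(11,3) = 165; x_3 ≥ 9 gives C(7,3) = 35; x_4 ≥ 5 gives C(11,3) = 165. Together 585.
Add back pairs where two caps are both exceeded: 35 + 1 + 35 + 0 + 20 + 0 = 91.
By inclusion–exclusion the count is 560 − 585 + 91 = 66.

66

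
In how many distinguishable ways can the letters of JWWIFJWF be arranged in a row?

The 8 letters of JWWIFJWF have repeats: F appearing twice, J appearing twice, and W appearing 3 times.
So there are 8! / (3!·2!·2!) = 1680 distinguishable arrangements.

1680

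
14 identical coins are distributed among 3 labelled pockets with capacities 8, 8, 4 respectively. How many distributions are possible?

Without the upper bounds there are C(16,2) = 120 ways to split 14 among 3 pockets.
Subtract solutions that violate a single cap (substitute x_i' = x_i − (cap_i+1)): x_1 ≥ 9 gives C(7,2) = 21; x_2 ≥ 9 gives C(7,2) = 21; x_3 ≥ 5 gives C(11,2) = 55. Together 97.
Add back pairs where two caps are both exceeded: 0 + 1 + 1 = 2.
By inclusion–exclusion the count is 120 − 97 + 2 = 25.

25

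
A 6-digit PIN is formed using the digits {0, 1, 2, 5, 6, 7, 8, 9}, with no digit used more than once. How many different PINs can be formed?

This is a permutation of 6 out of 8: P(8,6) = 8!/2!.
8 × 7 × 6 × 5 × 4 × 3 = 20160.

20160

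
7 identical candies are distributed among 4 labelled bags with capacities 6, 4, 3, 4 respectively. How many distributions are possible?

79

By stars and bars, unrestricted non-negative solutions to x_1+…+x_4 = 7 number C(7+3,3) = 120.
Subtract solutions that violate a single cap (substitute x_i' = x_i − (cap_i+1)): x_1 ≥ 7 gives C(3,3) = 1; x_2 ≥ 5 gives C(5,3) = 10; x_3 ≥ 4 gives C(6,3) = 20; x_4 ≥ 5 gives C(5,3) = 10. Together 41.
No two caps can be exceeded simultaneously, so the pair terms are all 0.
By inclusion–exclusion the count is 120 − 41 + 0 = 79.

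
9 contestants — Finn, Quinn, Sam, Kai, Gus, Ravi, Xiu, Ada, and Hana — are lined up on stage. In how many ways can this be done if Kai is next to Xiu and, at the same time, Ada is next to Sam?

20160

Treat {Kai,Xiu} as one block (2 orders) and {Ada,Sam} as another (2 orders).
That leaves 7 units to arrange: 2 × 2 × 7! = 4 × 5040 = 20160.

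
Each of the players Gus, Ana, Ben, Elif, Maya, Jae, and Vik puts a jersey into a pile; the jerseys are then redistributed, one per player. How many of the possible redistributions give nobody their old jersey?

Count assignments avoiding every fixed point. For any j of the 7 players fixed to their old jersey, the other 7−j can be arranged in (7−j)! ways.
By inclusion–exclusion this is Σ_{j=0}^{7} (−1)^j C(7,j)·(7−j)!.
Computing: 5040 − 5040 + 2520 − 840 + 210 − 42 + 7 − 1 = 1854.

1854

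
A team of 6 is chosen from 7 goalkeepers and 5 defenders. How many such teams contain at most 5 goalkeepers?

Split by how many goalkeepers are chosen (0 through 5).
Sum: C(7,0)·C(5,6) + C(7,1)·C(5,5) + C(7,2)·C(5,4) + C(7,3)·C(5,3) + C(7,4)·C(5,2) + C(7,5)·C(5,1) = 0 + 7 + 105 + 350 + 350 + 105 = 917.

917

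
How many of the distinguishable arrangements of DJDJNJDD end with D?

140

With the last slot taken by D, it remains to arrange the other 7 letters (JDJNJDD).
Those 7 letters have D appearing 3 times and J appearing 3 times, giving (7)!/(3!·3!) = 140.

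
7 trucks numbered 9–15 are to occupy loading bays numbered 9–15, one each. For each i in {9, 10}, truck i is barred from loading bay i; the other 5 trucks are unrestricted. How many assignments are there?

Let Aᵢ (for i ∈ {9, 10}) be the placements that put truck i in its forbidden loading bay. Any j of these fix j positions, leaving (7−j)! ways to fill the rest, and there are C(2,j) ways to pick which j.
By inclusion–exclusion, the number of valid placements is Σ_{j=0}^{2} (−1)^j C(2,j)·(7−j)!.
Computing: 5040 − 1440 + 120 = 3720.

3720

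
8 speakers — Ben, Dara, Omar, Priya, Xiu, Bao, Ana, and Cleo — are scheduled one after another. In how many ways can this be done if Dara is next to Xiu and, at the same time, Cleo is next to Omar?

2880

Treat {Dara,Xiu} as one block (2 orders) and {Cleo,Omar} as another (2 orders).
That leaves 6 units to arrange: 2 × 2 × 6! = 4 × 720 = 2880.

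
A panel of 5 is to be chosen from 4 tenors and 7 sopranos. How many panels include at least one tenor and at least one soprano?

With no constraint there are C(11,5) = 462 possible selections.
Selections missing a whole group: no tenors → C(7,5) = 21; no sopranos → C(4,5) = 0.
Both groups omitted at once is impossible, so 462 − 21 = 441.

441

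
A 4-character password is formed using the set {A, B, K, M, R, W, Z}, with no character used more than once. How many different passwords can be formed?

With no repetition, fill the 4 characters in order: 7 choices, then 6, down to 4.
That product is 7 × 6 × 5 × 4 = 840.

840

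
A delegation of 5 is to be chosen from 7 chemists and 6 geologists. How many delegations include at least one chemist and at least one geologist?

1260

With no constraint there are C(13,5) = 1287 possible selections.
Selections missing a whole group: no chemists → C(6,5) = 6; no geologists → C(7,5) = 21.
Both groups omitted at once is impossible, so 1287 − 27 = 1260.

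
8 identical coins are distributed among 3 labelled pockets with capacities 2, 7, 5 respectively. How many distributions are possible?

17

Ignoring the caps, the number of non-negative solutions to x_1+…+x_3 = 8 is C(10,2) = 45.
Subtract solutions that violate a single cap (substitute x_i' = x_i − (cap_i+1)): x_1 ≥ 3 gives C(7,2) = 21; x_2 ≥ 8 gives C(2,2) = 1; x_3 ≥ 6 gives C(4,2) = 6. Together 28.
No two caps can be exceeded simultaneously, so the pair terms are all 0.
By inclusion–exclusion the count is 45 − 28 + 0 = 17.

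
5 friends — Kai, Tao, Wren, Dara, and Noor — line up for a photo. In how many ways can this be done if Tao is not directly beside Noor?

There are 5! = 120 arrangements in all. If Tao and Noor are adjacent, merging them into one block gives 2·(4)! = 48 arrangements.
So 120 − 48 = 72 arrangements keep them apart.

72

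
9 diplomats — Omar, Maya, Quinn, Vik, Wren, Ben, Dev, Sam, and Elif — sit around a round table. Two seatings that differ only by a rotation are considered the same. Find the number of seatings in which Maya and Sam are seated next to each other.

Glue Maya and Sam into a block (2 internal orders). Seating 8 units around a circle gives (7)! arrangements.
So 2 × (7)! = 2 × 5040 = 10080.

10080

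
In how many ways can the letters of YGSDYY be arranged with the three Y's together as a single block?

24

Treat the 3 copies of Y as a single block. The multiset to arrange is then {YYY, D, G, S}, 4 items in all.
All 4 items are distinct, so there are (4)! = 24 arrangements.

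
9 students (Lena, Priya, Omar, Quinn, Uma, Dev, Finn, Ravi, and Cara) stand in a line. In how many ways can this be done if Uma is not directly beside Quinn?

282240

Of the 9! = 362880 arrangements, those with Uma and Quinn adjacent number 2 × 8! = 80640 (treat the pair as a block with 2 internal orders).
So 362880 − 80640 = 282240 arrangements keep them apart.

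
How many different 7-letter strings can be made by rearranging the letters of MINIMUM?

Letter multiplicities in MINIMUM: I×2, M×3, N×1, U×1.
The number of distinct arrangements is 7!/(3!·2!) = 5040/12 = 420.

420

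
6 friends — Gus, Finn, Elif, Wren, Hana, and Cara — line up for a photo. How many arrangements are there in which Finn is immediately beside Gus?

240

Place the 4 others and the Finn-Gus pair as 5 objects in a line; the pair has 2 internal arrangements.
So the count is 2·(5)! = 240.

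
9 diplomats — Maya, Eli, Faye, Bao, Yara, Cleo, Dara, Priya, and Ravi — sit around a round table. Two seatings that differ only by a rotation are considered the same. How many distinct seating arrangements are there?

Fix one person's seat to break rotational symmetry; the remaining 8 people can be arranged in (8)! = 40320 ways.

40320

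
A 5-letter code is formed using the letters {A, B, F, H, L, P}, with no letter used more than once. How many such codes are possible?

Choose and order 5 of the 6 symbols: the first letter has 6 options, the next 5, and so on down to 2.
That product is 6 × 5 × 4 × 3 × 2 = 720.

720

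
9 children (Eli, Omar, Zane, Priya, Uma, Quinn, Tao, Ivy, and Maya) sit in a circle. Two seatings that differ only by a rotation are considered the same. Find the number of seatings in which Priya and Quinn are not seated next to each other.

30240

Without the restriction there are (8)! = 40320 seatings.
Seatings with Priya beside Quinn: treat them as a block with 2 internal orders, giving 2 × (7)! = 10080.
Subtracting, 40320 − 10080 = 30240.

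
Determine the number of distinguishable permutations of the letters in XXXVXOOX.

168

XXXVXOOX has 8 letters with O appearing twice and X appearing 5 times.
So there are 8! / (5!·2!) = 168 distinguishable arrangements.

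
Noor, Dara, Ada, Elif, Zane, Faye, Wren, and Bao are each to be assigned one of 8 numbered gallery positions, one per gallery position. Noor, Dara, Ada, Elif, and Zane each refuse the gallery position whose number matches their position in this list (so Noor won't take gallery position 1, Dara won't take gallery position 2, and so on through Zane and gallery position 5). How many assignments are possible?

21234

Let Aᵢ (for 1 ≤ i ≤ 5) be the placements that put person i in their forbidden gallery position. Any j of these fix j positions, leaving (8−j)! ways to fill the rest, and there are C(5,j) ways to pick which j.
By inclusion–exclusion, the number of valid placements is Σ_{j=0}^{5} (−1)^j C(5,j)·(8−j)!.
Computing: 40320 − 25200 + 7200 − 1200 + 120 − 6 = 21234.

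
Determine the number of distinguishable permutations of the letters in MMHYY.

MMHYY has 5 letters with M appearing twice and Y appearing twice.
The number of distinct arrangements is 5!/(2!·2!) = 120/4 = 30.

30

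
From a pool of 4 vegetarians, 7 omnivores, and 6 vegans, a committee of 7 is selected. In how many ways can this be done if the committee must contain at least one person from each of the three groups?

Total 7-person selections from all 17: C(17,7) = 19448.
Subtract selections that omit an entire group: no vegetarians → C(13,7) = 1716; no omnivores → C(10,7) = 120; no vegans → C(11,7) = 330.
Add back selections omitting two groups (i.e. drawn from a single group): C(4,7) + C(7,7) + C(6,7) = 1.
By inclusion–exclusion: 19448 − 2166 + 1 = 17283.

17283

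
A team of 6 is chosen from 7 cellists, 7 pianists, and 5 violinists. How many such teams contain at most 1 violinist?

Split by how many violinists are chosen (0 through 1).
Sum: C(5,0)·C(14,6) + C(5,1)·C(14,5) = 3003 + 10010 = 13013.

13013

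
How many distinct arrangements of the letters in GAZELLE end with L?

360

With the last slot taken by L, it remains to arrange the other 6 letters (GAZELE).
Those 6 letters have E appearing twice, giving (6)!/(2!) = 360.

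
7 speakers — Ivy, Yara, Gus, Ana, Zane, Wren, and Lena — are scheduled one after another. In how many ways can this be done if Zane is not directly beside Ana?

3600

There are 7! = 5040 arrangements in all. If Zane and Ana are adjacent, merging them into one block gives 2·(6)! = 1440 arrangements.
Complementary counting: 5040 − 1440 = 3600.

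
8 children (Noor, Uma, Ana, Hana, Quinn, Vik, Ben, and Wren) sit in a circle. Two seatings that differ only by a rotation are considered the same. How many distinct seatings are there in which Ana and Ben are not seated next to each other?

Without the restriction there are (7)! = 5040 seatings.
Seatings with Ana beside Ben: treat them as a block with 2 internal orders, giving 2 × (6)! = 1440.
Subtracting, 5040 − 1440 = 3600.

3600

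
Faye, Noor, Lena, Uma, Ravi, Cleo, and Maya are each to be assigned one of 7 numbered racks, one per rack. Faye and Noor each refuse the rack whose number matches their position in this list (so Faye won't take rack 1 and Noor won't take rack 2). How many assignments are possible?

Let Aᵢ (for i ∈ {1, 2}) be the placements that put person i in their forbidden rack. Any j of these fix j positions, leaving (7−j)! ways to fill the rest, and there are C(2,j) ways to pick which j.
By inclusion–exclusion, the number of valid placements is Σ_{j=0}^{2} (−1)^j C(2,j)·(7−j)!.
Computing: 5040 − 1440 + 120 = 3720.

3720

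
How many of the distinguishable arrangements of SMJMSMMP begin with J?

105

With the first slot taken by J, it remains to arrange the other 7 letters (SMMSMMP).
Those 7 letters have M appearing 4 times and S appearing twice, giving (7)!/(4!·2!) = 105.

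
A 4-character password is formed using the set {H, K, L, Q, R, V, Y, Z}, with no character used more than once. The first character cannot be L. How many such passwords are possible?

1470

The first character has 8−1 = 7 choices (anything except L).
The remaining 3 characters are filled from the other 7 symbols without repetition: 7 × 6 × 5 = 210.
Total: 7 × 210 = 1470.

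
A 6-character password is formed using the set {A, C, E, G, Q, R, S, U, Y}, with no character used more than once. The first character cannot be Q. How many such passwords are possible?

The first character has 9−1 = 8 choices (anything except Q).
The remaining 5 characters are filled from the other 8 symbols without repetition: 8 × 7 × 6 × 5 × 4 = 6720.
Total: 8 × 6720 = 53760.

53760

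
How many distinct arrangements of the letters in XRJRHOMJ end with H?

1260

Fix H in the last position and arrange the remaining 7 letters.
Those 7 letters have J appearing twice and R appearing twice, giving (7)!/(2!·2!) = 1260.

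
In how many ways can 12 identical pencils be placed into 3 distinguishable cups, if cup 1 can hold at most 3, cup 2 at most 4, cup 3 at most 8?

10

By stars and bars, unrestricted non-negative solutions to x_1+…+x_3 = 12 number C(12+2,2) = 91.
Subtract solutions that violate a single cap (substitute x_i' = x_i − (cap_i+1)): x_1 ≥ 4 gives C(10,2) = 45; x_2 ≥ 5 gives C(9,2) = 36; x_3 ≥ 9 gives C(5,2) = 10. Together 91.
Add back pairs where two caps are both exceeded: 10 + 0 + 0 = 10.
By inclusion–exclusion the count is 91 − 91 + 10 = 10.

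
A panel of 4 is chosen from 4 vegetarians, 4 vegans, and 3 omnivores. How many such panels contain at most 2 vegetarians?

301

Split by how many vegetarians are chosen (0 through 2).
Sum: C(4,0)·C(7,4) + C(4,1)·C(7,3) + C(4,2)·C(7,2) = 35 + 140 + 126 = 301.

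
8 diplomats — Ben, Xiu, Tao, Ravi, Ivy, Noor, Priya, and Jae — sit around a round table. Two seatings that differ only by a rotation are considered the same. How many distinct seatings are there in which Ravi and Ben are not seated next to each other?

3600

All circular seatings of 8 people number (7)! = 5040.
Seatings with Ravi beside Ben: treat them as a block with 2 internal orders, giving 2 × (6)! = 1440.
Subtracting, 5040 − 1440 = 3600.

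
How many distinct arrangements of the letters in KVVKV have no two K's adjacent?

Total arrangements of KVVKV: 5!/(3!·2!) = 10.
If the two K's are adjacent, glue them into one block, leaving 4 items to arrange: (4)!/(3!) = 4 ways.
Subtracting, 10 − 4 = 6 arrangements keep the K's apart.

6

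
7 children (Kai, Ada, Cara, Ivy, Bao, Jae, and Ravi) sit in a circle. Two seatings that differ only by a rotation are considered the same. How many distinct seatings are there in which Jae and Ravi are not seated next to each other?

All circular seatings of 7 people number (6)! = 720.
Those with Jae next to Ravi: fuse the pair into one unit and seat 6 units around a circle — 2·(5)! = 240.
Subtracting, 720 − 240 = 480.

480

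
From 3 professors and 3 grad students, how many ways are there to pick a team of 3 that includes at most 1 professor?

Split by how many professors are chosen (0 through 1).
Sum: C(3,0)·C(3,3) + C(3,1)·C(3,2) = 1 + 9 = 10.

10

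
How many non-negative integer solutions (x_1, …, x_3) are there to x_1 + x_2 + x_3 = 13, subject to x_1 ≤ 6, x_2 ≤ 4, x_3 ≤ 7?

15

Ignoring the caps, the number of non-negative solutions to x_1+…+x_3 = 13 is C(15,2) = 105.
Subtract solutions that violate a single cap (substitute x_i' = x_i − (cap_i+1)): x_1 ≥ 7 gives C(8,2) = 28; x_2 ≥ 5 gives C(10,2) = 45; x_3 ≥ 8 gives C(7,2) = 21. Together 94.
Add back pairs where two caps are both exceeded: 3 + 0 + 1 = 4.
By inclusion–exclusion the count is 105 − 94 + 4 = 15.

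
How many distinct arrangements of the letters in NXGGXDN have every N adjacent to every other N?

180

Treat the 2 copies of N as a single block. The multiset to arrange is then {NN, D, G, G, X, X}, 6 items in all.
That gives (6)!/(2!·2!) = 180 arrangements.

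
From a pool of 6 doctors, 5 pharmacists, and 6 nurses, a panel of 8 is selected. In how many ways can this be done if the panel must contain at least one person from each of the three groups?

23485

Unrestricted: C(17,8) = 24310 ways to pick any 8 of the 17.
Subtract selections that omit an entire group: no doctors → C(11,8) = 165; no pharmacists → C(12,8) = 495; no nurses → C(11,8) = 165.
Add back selections omitting two groups (i.e. drawn from a single group): C(6,8) + C(5,8) + C(6,8) = 0.
By inclusion–exclusion: 24310 − 825 + 0 = 23485.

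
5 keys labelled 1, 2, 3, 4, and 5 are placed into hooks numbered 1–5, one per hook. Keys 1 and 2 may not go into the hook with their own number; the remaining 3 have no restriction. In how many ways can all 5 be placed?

Let Aᵢ (for i ∈ {1, 2}) be the placements that put key i in its forbidden hook. Any j of these fix j positions, leaving (5−j)! ways to fill the rest, and there are C(2,j) ways to pick which j.
By inclusion–exclusion, the number of valid placements is Σ_{j=0}^{2} (−1)^j C(2,j)·(5−j)!.
Computing: 120 − 48 + 6 = 78.

78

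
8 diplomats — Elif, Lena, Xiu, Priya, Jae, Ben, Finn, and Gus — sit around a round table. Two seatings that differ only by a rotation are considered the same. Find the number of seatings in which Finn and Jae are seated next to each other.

1440

Glue Finn and Jae into a block (2 internal orders). Seating 7 units around a circle gives (6)! arrangements.
So 2 × (6)! = 2 × 720 = 1440.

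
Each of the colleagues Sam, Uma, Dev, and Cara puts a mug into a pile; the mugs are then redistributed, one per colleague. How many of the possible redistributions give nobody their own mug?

9

Count assignments avoiding every fixed point. For any j of the 4 colleagues fixed to their own mug, the other 4−j can be arranged in (4−j)! ways.
By inclusion–exclusion this is Σ_{j=0}^{4} (−1)^j C(4,j)·(4−j)!.
Computing: 24 − 24 + 12 − 4 + 1 = 9.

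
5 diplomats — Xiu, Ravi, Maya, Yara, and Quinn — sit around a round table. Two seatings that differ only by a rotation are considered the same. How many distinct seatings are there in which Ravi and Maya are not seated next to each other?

12

All circular seatings of 5 people number (4)! = 24.
Those with Ravi next to Maya: fuse the pair into one unit and seat 4 units around a circle — 2·(3)! = 12.
Subtracting, 24 − 12 = 12.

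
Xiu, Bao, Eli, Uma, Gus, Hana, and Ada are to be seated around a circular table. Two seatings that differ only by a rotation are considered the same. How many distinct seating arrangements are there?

720

Around a circle, 7 distinct people have 7!/7 = (6)! = 720 rotationally distinct seatings.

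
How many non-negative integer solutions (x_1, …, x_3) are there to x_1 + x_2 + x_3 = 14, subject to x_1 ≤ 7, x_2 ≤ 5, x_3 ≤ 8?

27

By stars and bars, unrestricted non-negative solutions to x_1+…+x_3 = 14 number C(14+2,2) = 120.
Subtract solutions that violate a single cap (substitute x_i' = x_i − (cap_i+1)): x_1 ≥ 8 gives C(8,2) = 28; x_2 ≥ 6 gives C(10,2) = 45; x_3 ≥ 9 gives C(7,2) = 21. Together 94.
Add back pairs where two caps are both exceeded: 1 + 0 + 0 = 1.
By inclusion–exclusion the count is 120 − 94 + 1 = 27.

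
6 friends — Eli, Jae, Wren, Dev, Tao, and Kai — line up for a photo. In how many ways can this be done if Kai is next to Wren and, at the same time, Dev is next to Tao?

Treat {Kai,Wren} as one block (2 orders) and {Dev,Tao} as another (2 orders).
That leaves 4 units to arrange: 2 × 2 × 4! = 4 × 24 = 96.

96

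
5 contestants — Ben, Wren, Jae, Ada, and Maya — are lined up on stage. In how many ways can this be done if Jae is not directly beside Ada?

Of the 5! = 120 arrangements, those with Jae and Ada adjacent number 2 × 4! = 48 (treat the pair as a block with 2 internal orders).
Complementary counting: 120 − 48 = 72.

72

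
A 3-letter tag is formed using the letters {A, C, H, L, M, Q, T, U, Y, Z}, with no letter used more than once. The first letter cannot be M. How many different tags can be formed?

648

The first letter has 10−1 = 9 choices (anything except M).
The remaining 2 letters are filled from the other 9 symbols without repetition: 9 × 8 = 72.
Total: 9 × 72 = 648.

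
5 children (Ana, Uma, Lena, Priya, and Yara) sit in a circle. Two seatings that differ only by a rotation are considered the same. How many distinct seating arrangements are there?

24

Fix one person's seat to break rotational symmetry; the remaining 4 people can be arranged in (4)! = 24 ways.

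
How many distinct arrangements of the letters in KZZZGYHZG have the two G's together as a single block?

1680

Treat the 2 copies of G as a single block. The multiset to arrange is then {GG, H, K, Y, Z, Z, Z, Z}, 8 items in all.
That gives (8)!/(4!) = 1680 arrangements.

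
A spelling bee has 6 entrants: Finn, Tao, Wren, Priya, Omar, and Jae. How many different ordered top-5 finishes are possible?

This is an ordered selection of 5 from 6: P(6,5).
That gives 6 × 5 × 4 × 3 × 2 = 720.

720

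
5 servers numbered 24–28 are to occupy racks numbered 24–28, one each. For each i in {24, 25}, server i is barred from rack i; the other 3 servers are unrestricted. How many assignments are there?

Let Aᵢ (for i ∈ {24, 25}) be the placements that put server i in its forbidden rack. Any j of these fix j positions, leaving (5−j)! ways to fill the rest, and there are C(2,j) ways to pick which j.
By inclusion–exclusion, the number of valid placements is Σ_{j=0}^{2} (−1)^j C(2,j)·(5−j)!.
Computing: 120 − 48 + 6 = 78.

78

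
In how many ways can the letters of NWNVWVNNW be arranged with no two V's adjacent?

Total arrangements of NWNVWVNNW: 9!/(4!·3!·2!) = 1260.
If the two V's are adjacent, glue them into one block, leaving 8 items to arrange: (8)!/(4!·3!) = 280 ways.
Hence 1260 − 280 = 980.

980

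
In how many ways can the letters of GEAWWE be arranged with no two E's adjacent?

There are 6!/(2!·2!) = 180 arrangements of GEAWWE in total.
If the two E's are adjacent, glue them into one block, leaving 5 items to arrange: (5)!/(2!) = 60 ways.
Hence 180 − 60 = 120.

120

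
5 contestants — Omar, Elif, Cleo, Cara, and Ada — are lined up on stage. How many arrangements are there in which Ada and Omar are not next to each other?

72

There are 5! = 120 arrangements in all. If Ada and Omar are adjacent, merging them into one block gives 2·(4)! = 48 arrangements.
Complementary counting: 120 − 48 = 72.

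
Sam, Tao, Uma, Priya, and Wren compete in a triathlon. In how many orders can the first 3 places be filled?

This is an ordered selection of 3 from 5: P(5,3).
That gives 5 × 4 × 3 = 60.

60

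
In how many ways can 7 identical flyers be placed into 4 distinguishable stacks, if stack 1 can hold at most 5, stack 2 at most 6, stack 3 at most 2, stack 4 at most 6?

Ignoring the caps, the number of non-negative solutions to x_1+…+x_4 = 7 is C(10,3) = 120.
Subtract solutions that violate a single cap (substitute x_i' = x_i − (cap_i+1)): x_1 ≥ 6 gives C(4,3) = 4; x_2 ≥ 7 gives C(3,3) = 1; x_3 ≥ 3 gives C(7,3) = 35; x_4 ≥ 7 gives C(3,3) = 1. Together 41.
No two caps can be exceeded simultaneously, so the pair terms are all 0.
By inclusion–exclusion the count is 120 − 41 + 0 = 79.

79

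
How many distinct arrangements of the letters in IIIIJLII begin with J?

7

With the first slot taken by J, it remains to arrange the other 7 letters (IIIILII).
Those 7 letters have I appearing 6 times, giving (7)!/(6!) = 7.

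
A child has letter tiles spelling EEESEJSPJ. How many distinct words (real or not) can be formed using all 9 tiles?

3780

Letter multiplicities in EEESEJSPJ: E×4, J×2, P×1, S×2.
Dividing 9! = 362880 by 4!·2!·2! = 96 for the repeated letters gives 3780.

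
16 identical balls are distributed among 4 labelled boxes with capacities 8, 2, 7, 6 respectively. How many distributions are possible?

By stars and bars, unrestricted non-negative solutions to x_1+…+x_4 = 16 number C(16+3,3) = 969.
Subtract solutions that violate a single cap (substitute x_i' = x_i − (cap_i+1)): x_1 ≥ 9 gives C(10,3) = 120; x_2 ≥ 3 gives C(16,3) = 560; x_3 ≥ 8 gives C(11,3) = 165; x_4 ≥ 7 gives C(12,3) = 220. Together 1065.
Add back pairs where two caps are both exceeded: 35 + 0 + 1 + 56 + 84 + 4 = 180.
By inclusion–exclusion the count is 969 − 1065 + 180 = 84.

84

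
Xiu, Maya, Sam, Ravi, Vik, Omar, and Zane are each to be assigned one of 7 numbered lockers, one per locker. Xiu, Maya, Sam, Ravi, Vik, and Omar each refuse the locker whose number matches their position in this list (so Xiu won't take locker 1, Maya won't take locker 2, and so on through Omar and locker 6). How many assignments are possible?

Let Aᵢ (for 1 ≤ i ≤ 6) be the placements that put person i in their forbidden locker. Any j of these fix j positions, leaving (7−j)! ways to fill the rest, and there are C(6,j) ways to pick which j.
By inclusion–exclusion, the number of valid placements is Σ_{j=0}^{6} (−1)^j C(6,j)·(7−j)!.
Computing: 5040 − 4320 + 1800 − 480 + 90 − 12 + 1 = 2119.

2119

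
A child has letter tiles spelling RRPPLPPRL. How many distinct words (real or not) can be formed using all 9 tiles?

1260

Letter multiplicities in RRPPLPPRL: L×2, P×4, R×3.
So there are 9! / (4!·3!·2!) = 1260 distinguishable arrangements.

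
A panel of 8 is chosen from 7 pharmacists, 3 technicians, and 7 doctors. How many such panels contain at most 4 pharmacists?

Split by how many pharmacists are chosen (0 through 4).
Sum: C(7,0)·C(10,8) + C(7,1)·C(10,7) + C(7,2)·C(10,6) + C(7,3)·C(10,5) + C(7,4)·C(10,4) = 45 + 840 + 4410 + 8820 + 7350 = 21465.

21465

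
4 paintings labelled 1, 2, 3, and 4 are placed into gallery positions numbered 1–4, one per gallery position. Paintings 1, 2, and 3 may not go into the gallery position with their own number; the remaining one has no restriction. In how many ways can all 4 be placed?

Let Aᵢ (for i ∈ {1, 2, 3}) be the placements that put painting i in its forbidden gallery position. Any j of these fix j positions, leaving (4−j)! ways to fill the rest, and there are C(3,j) ways to pick which j.
By inclusion–exclusion, the number of valid placements is Σ_{j=0}^{3} (−1)^j C(3,j)·(4−j)!.
Computing: 24 − 18 + 6 − 1 = 11.

11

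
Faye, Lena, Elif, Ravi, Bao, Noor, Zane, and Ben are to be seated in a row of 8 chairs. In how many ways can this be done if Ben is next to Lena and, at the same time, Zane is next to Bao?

Treat {Ben,Lena} as one block (2 orders) and {Zane,Bao} as another (2 orders).
That leaves 6 units to arrange: 2 × 2 × 6! = 4 × 720 = 2880.

2880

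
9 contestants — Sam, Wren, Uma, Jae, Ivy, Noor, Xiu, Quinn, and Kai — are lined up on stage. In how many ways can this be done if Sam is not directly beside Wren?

282240

Of the 9! = 362880 arrangements, those with Sam and Wren adjacent number 2 × 8! = 80640 (treat the pair as a block with 2 internal orders).
So 362880 − 80640 = 282240 arrangements keep them apart.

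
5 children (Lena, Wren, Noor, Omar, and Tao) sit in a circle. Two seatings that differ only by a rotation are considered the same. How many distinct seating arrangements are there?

Fix one person's seat to break rotational symmetry; the remaining 4 people can be arranged in (4)! = 24 ways.

24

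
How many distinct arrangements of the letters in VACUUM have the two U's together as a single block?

120

Treat the 2 copies of U as a single block. The multiset to arrange is then {UU, A, C, M, V}, 5 items in all.
All 5 items are distinct, so there are (5)! = 120 arrangements.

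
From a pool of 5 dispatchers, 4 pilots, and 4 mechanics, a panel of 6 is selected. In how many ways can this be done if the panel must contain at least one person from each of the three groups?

1520

Unrestricted: C(13,6) = 1716 ways to pick any 6 of the 13.
Selections missing a whole group: no dispatchers → C(8,6) = 28; no pilots → C(9,6) = 84; no mechanics → C(9,6) = 84.
Add back selections omitting two groups (i.e. drawn from a single group): C(5,6) + C(4,6) + C(4,6) = 0.
By inclusion–exclusion: 1716 − 196 + 0 = 1520.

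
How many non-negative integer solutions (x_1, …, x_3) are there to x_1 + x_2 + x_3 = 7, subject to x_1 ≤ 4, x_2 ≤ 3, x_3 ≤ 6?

19

By stars and bars, unrestricted non-negative solutions to x_1+…+x_3 = 7 number C(7+2,2) = 36.
Subtract solutions that violate a single cap (substitute x_i' = x_i − (cap_i+1)): x_1 ≥ 5 gives C(4,2) = 6; x_2 ≥ 4 gives C(5,2) = 10; x_3 ≥ 7 gives C(2,2) = 1. Together 17.
No two caps can be exceeded simultaneously, so the pair terms are all 0.
By inclusion–exclusion the count is 36 − 17 + 0 = 19.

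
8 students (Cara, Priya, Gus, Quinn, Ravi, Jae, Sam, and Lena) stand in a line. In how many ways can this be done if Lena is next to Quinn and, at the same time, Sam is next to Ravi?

2880

Treat {Lena,Quinn} as one block (2 orders) and {Sam,Ravi} as another (2 orders).
That leaves 6 units to arrange: 2 × 2 × 6! = 4 × 720 = 2880.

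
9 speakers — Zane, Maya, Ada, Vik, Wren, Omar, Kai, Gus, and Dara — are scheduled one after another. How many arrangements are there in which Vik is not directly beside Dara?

282240

There are 9! = 362880 arrangements in all. If Vik and Dara are adjacent, merging them into one block gives 2·(8)! = 80640 arrangements.
Complementary counting: 362880 − 80640 = 282240.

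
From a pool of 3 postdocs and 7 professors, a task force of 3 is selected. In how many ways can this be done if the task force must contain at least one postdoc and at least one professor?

Total 3-person selections from all 10: C(10,3) = 120.
Selections missing a whole group: no postdocs → C(7,3) = 35; no professors → C(3,3) = 1.
Both groups omitted at once is impossible, so 120 − 36 = 84.

84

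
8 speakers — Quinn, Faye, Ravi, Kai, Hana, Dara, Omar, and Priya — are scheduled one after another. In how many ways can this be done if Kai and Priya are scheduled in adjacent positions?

Treat {Kai, Priya} as a single unit. There are 7 units to order, and the pair itself can be ordered 2 ways.
That gives 2 × 7! = 2 × 5040 = 10080.

10080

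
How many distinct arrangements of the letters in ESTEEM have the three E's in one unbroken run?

Treat the 3 copies of E as a single block. The multiset to arrange is then {EEE, M, S, T}, 4 items in all.
All 4 items are distinct, so there are (4)! = 24 arrangements.

24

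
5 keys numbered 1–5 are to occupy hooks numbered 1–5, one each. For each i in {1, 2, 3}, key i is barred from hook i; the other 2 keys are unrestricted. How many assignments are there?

Let Aᵢ (for i ∈ {1, 2, 3}) be the placements that put key i in its forbidden hook. Any j of these fix j positions, leaving (5−j)! ways to fill the rest, and there are C(3,j) ways to pick which j.
By inclusion–exclusion, the number of valid placements is Σ_{j=0}^{3} (−1)^j C(3,j)·(5−j)!.
Computing: 120 − 72 + 18 − 2 = 64.

64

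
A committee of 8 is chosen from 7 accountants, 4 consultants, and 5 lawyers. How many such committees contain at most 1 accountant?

Split by how many accountants are chosen (0 through 1).
Sum: C(7,0)·C(9,8) + C(7,1)·C(9,7) = 9 + 252 = 261.

261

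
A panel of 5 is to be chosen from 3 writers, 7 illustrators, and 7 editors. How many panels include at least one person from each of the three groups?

3724

With no constraint there are C(17,5) = 6188 possible selections.
Subtract selections that omit an entire group: no writers → C(14,5) = 2002; no illustrators → C(10,5) = 252; no editors → C(10,5) = 252.
Add back selections omitting two groups (i.e. drawn from a single group): C(3,5) + C(7,5) + C(7,5) = 42.
By inclusion–exclusion: 6188 − 2506 + 42 = 3724.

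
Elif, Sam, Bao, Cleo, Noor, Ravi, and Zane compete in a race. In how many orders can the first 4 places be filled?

840

This is an ordered selection of 4 from 7: P(7,4).
That gives 7 × 6 × 5 × 4 = 840.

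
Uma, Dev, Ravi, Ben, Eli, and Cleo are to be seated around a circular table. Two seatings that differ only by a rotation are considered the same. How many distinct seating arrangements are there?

Around a circle, 6 distinct people have 6!/6 = (5)! = 120 rotationally distinct seatings.

120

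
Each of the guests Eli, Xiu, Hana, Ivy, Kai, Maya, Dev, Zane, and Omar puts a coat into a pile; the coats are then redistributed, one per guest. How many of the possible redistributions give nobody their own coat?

133496

Count assignments avoiding every fixed point. For any j of the 9 guests fixed to their own coat, the other 9−j can be arranged in (9−j)! ways.
By inclusion–exclusion this is Σ_{j=0}^{9} (−1)^j C(9,j)·(9−j)!.
Computing: 362880 − 362880 + 181440 − 60480 + 15120 − 3024 + 504 − 72 + 9 − 1 = 133496.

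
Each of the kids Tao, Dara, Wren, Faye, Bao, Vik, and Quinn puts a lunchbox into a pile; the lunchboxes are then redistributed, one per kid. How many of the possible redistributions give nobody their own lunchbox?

1854

Count assignments avoiding every fixed point. For any j of the 7 kids fixed to their own lunchbox, the other 7−j can be arranged in (7−j)! ways.
By inclusion–exclusion this is Σ_{j=0}^{7} (−1)^j C(7,j)·(7−j)!.
Computing: 5040 − 5040 + 2520 − 840 + 210 − 42 + 7 − 1 = 1854.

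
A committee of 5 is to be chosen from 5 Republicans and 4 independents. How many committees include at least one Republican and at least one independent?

Total 5-person selections from all 9: C(9,5) = 126.
Subtract selections that omit an entire group: no Republicans → C(4,5) = 0; no independents → C(5,5) = 1.
Both groups omitted at once is impossible, so 126 − 1 = 125.

125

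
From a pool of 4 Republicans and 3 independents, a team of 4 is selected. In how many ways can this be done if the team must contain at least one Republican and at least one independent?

34

With no constraint there are C(7,4) = 35 possible selections.
Subtract selections that omit an entire group: no Republicans → C(3,4) = 0; no independents → C(4,4) = 1.
Both groups omitted at once is impossible, so 35 − 1 = 34.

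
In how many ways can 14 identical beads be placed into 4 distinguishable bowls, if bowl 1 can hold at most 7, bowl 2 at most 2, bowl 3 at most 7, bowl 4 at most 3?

42

Ignoring the caps, the number of non-negative solutions to x_1+…+x_4 = 14 is C(17,3) = 680.
Subtract solutions that violate a single cap (substitute x_i' = x_i − (cap_i+1)): x_1 ≥ 8 gives C(9,3) = 84; x_2 ≥ 3 gives C(14,3) = 364; x_3 ≥ 8 gives C(9,3) = 84; x_4 ≥ 4 gives C(13,3) = 286. Together 818.
Add back pairs where two caps are both exceeded: 20 + 0 + 10 + 20 + 120 + 10 = 180.
By inclusion–exclusion the count is 680 − 818 + 180 = 42.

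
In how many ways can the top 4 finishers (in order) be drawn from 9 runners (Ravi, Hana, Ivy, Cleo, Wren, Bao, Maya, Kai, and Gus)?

There are 9 choices for 1st place, 8 for 2nd, and so on down to 6 for position 4.
That gives 9 × 8 × 7 × 6 = 3024.

3024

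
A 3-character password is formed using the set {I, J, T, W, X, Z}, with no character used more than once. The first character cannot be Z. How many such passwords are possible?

100

The first character has 6−1 = 5 choices (anything except Z).
The remaining 2 characters are filled from the other 5 symbols without repetition: 5 × 4 = 20.
Total: 5 × 20 = 100.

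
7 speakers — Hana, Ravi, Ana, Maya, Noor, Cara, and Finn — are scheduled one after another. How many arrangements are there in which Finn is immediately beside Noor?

1440

Glue Finn and Noor into one block (2 internal orders), leaving 6 units to arrange in a row.
So the count is 2·(6)! = 1440.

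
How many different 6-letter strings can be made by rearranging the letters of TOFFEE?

The 6 letters of TOFFEE have repeats: E appearing twice and F appearing twice.
So there are 6! / (2!·2!) = 180 distinguishable arrangements.

180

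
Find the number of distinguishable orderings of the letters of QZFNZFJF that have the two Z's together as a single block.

Treat the 2 copies of Z as a single block. The multiset to arrange is then {ZZ, F, F, F, J, N, Q}, 7 items in all.
That gives (7)!/(3!) = 840 arrangements.

840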